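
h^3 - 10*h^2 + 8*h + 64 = (h - 8)*(h - 4)*(h + 2)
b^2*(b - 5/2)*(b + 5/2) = b^4 - 25*b^2/4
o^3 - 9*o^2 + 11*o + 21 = (o - 7)*(o - 3)*(o + 1)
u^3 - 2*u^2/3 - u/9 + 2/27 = (u - 2/3)*(u - 1/3)*(u + 1/3)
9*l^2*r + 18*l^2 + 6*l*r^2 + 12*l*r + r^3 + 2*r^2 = (3*l + r)^2*(r + 2)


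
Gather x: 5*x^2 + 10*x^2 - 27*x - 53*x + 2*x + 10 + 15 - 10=15*x^2 - 78*x + 15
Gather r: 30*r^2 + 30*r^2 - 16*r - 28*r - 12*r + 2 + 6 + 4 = 60*r^2 - 56*r + 12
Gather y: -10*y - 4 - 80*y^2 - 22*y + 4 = -80*y^2 - 32*y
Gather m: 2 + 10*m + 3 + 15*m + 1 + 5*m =30*m + 6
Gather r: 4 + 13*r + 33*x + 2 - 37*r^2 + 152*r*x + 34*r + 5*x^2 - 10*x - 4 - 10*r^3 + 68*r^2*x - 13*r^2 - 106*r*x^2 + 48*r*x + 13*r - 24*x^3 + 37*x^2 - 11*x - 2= -10*r^3 + r^2*(68*x - 50) + r*(-106*x^2 + 200*x + 60) - 24*x^3 + 42*x^2 + 12*x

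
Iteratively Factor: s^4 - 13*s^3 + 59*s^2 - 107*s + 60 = (s - 3)*(s^3 - 10*s^2 + 29*s - 20) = (s - 4)*(s - 3)*(s^2 - 6*s + 5) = (s - 4)*(s - 3)*(s - 1)*(s - 5)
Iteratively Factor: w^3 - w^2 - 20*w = (w)*(w^2 - w - 20) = w*(w + 4)*(w - 5)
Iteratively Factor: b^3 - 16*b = (b - 4)*(b^2 + 4*b) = (b - 4)*(b + 4)*(b)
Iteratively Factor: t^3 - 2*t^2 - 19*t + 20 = (t - 5)*(t^2 + 3*t - 4) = (t - 5)*(t + 4)*(t - 1)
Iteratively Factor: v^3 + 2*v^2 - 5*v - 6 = (v + 3)*(v^2 - v - 2) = (v - 2)*(v + 3)*(v + 1)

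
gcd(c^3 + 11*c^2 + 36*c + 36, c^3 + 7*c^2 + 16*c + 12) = c^2 + 5*c + 6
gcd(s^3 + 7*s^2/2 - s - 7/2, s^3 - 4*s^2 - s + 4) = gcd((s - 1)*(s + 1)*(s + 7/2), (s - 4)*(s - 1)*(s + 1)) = s^2 - 1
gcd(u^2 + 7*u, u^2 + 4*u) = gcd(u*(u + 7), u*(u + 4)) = u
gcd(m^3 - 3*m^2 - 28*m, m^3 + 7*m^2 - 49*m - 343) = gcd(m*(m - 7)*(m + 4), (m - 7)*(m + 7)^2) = m - 7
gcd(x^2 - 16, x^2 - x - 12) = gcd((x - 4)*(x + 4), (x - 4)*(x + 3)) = x - 4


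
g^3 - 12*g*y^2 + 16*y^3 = (g - 2*y)^2*(g + 4*y)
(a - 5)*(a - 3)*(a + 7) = a^3 - a^2 - 41*a + 105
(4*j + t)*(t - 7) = 4*j*t - 28*j + t^2 - 7*t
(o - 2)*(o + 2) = o^2 - 4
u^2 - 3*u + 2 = (u - 2)*(u - 1)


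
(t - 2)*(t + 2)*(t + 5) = t^3 + 5*t^2 - 4*t - 20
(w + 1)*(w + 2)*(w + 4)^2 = w^4 + 11*w^3 + 42*w^2 + 64*w + 32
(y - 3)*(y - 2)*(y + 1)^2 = y^4 - 3*y^3 - 3*y^2 + 7*y + 6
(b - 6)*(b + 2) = b^2 - 4*b - 12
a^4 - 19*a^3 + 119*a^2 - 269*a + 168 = (a - 8)*(a - 7)*(a - 3)*(a - 1)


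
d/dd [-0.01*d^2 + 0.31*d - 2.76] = 0.31 - 0.02*d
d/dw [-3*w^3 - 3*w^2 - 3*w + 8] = -9*w^2 - 6*w - 3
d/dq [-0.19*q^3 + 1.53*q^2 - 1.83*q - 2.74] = -0.57*q^2 + 3.06*q - 1.83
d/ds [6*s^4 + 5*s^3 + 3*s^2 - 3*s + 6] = 24*s^3 + 15*s^2 + 6*s - 3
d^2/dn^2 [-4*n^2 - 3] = -8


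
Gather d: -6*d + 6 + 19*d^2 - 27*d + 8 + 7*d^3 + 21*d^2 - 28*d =7*d^3 + 40*d^2 - 61*d + 14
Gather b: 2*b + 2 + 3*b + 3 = 5*b + 5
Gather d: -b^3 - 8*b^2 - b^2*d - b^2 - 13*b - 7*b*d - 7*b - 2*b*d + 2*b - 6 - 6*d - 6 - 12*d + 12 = -b^3 - 9*b^2 - 18*b + d*(-b^2 - 9*b - 18)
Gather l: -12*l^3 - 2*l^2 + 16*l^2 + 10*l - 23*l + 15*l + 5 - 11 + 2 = -12*l^3 + 14*l^2 + 2*l - 4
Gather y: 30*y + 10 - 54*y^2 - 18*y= -54*y^2 + 12*y + 10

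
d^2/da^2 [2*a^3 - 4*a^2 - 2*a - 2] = 12*a - 8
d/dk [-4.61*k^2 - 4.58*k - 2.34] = -9.22*k - 4.58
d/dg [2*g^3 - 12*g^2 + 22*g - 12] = 6*g^2 - 24*g + 22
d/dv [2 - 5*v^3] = -15*v^2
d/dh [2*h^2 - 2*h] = 4*h - 2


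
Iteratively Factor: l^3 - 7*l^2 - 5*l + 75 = (l - 5)*(l^2 - 2*l - 15) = (l - 5)^2*(l + 3)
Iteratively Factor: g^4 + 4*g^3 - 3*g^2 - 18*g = (g - 2)*(g^3 + 6*g^2 + 9*g) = (g - 2)*(g + 3)*(g^2 + 3*g) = (g - 2)*(g + 3)^2*(g)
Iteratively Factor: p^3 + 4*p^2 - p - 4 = (p + 4)*(p^2 - 1) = (p + 1)*(p + 4)*(p - 1)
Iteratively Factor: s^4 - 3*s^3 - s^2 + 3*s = (s + 1)*(s^3 - 4*s^2 + 3*s) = s*(s + 1)*(s^2 - 4*s + 3) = s*(s - 1)*(s + 1)*(s - 3)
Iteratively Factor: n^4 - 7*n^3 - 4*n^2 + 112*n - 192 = (n + 4)*(n^3 - 11*n^2 + 40*n - 48) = (n - 4)*(n + 4)*(n^2 - 7*n + 12) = (n - 4)^2*(n + 4)*(n - 3)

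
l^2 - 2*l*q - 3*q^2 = (l - 3*q)*(l + q)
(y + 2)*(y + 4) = y^2 + 6*y + 8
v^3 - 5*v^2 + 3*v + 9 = (v - 3)^2*(v + 1)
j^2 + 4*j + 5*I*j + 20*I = (j + 4)*(j + 5*I)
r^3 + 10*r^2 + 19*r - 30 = (r - 1)*(r + 5)*(r + 6)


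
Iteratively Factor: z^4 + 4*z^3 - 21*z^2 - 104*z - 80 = (z + 1)*(z^3 + 3*z^2 - 24*z - 80) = (z - 5)*(z + 1)*(z^2 + 8*z + 16) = (z - 5)*(z + 1)*(z + 4)*(z + 4)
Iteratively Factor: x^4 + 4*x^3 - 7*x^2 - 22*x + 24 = (x + 3)*(x^3 + x^2 - 10*x + 8) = (x - 2)*(x + 3)*(x^2 + 3*x - 4) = (x - 2)*(x + 3)*(x + 4)*(x - 1)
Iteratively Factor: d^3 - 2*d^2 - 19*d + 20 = (d - 5)*(d^2 + 3*d - 4) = (d - 5)*(d - 1)*(d + 4)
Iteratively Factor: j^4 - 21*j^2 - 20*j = (j - 5)*(j^3 + 5*j^2 + 4*j) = j*(j - 5)*(j^2 + 5*j + 4) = j*(j - 5)*(j + 4)*(j + 1)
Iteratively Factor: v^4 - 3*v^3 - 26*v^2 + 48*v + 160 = (v + 4)*(v^3 - 7*v^2 + 2*v + 40) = (v - 5)*(v + 4)*(v^2 - 2*v - 8) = (v - 5)*(v + 2)*(v + 4)*(v - 4)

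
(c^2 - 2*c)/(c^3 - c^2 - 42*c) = (2 - c)/(-c^2 + c + 42)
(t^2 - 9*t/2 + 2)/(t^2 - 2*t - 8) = (t - 1/2)/(t + 2)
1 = 1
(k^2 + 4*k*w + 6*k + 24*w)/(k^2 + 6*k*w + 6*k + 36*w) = (k + 4*w)/(k + 6*w)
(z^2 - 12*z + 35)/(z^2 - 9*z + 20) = (z - 7)/(z - 4)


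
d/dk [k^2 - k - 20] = 2*k - 1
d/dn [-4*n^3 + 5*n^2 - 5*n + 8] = -12*n^2 + 10*n - 5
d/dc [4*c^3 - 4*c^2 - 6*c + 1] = 12*c^2 - 8*c - 6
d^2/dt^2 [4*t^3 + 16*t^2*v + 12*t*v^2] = 24*t + 32*v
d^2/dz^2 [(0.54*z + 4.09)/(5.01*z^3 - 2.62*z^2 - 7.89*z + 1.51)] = (81.324324*z^5 + 1189.38402*z^4 - 808.873764*z^3 - 850.608678*z^2 + 334.456506*z + 554.450906)/(125.751501*z^9 - 197.286786*z^8 - 490.947435*z^7 + 717.113033*z^6 + 654.245343*z^5 - 816.337608*z^4 - 269.612658*z^3 + 264.080427*z^2 - 53.969967*z + 3.442951)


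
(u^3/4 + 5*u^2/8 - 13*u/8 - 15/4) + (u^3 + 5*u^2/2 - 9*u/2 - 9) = 5*u^3/4 + 25*u^2/8 - 49*u/8 - 51/4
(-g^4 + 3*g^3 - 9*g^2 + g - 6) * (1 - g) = g^5 - 4*g^4 + 12*g^3 - 10*g^2 + 7*g - 6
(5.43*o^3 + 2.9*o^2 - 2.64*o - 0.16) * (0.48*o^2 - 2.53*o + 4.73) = 2.6064*o^5 - 12.3459*o^4 + 17.0797*o^3 + 20.3194*o^2 - 12.0824*o - 0.7568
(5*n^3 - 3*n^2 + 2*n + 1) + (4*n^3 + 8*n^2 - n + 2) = 9*n^3 + 5*n^2 + n + 3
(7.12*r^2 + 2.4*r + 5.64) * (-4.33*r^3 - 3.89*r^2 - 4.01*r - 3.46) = -30.8296*r^5 - 38.0888*r^4 - 62.3084*r^3 - 56.1988*r^2 - 30.9204*r - 19.5144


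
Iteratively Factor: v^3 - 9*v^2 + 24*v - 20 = (v - 5)*(v^2 - 4*v + 4) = (v - 5)*(v - 2)*(v - 2)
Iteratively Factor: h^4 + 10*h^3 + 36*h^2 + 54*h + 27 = (h + 3)*(h^3 + 7*h^2 + 15*h + 9) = (h + 3)^2*(h^2 + 4*h + 3) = (h + 1)*(h + 3)^2*(h + 3)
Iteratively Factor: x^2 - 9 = (x - 3)*(x + 3)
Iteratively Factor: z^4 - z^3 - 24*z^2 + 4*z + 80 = (z - 5)*(z^3 + 4*z^2 - 4*z - 16) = (z - 5)*(z + 4)*(z^2 - 4) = (z - 5)*(z - 2)*(z + 4)*(z + 2)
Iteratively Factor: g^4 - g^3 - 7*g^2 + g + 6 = (g + 1)*(g^3 - 2*g^2 - 5*g + 6) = (g - 3)*(g + 1)*(g^2 + g - 2) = (g - 3)*(g - 1)*(g + 1)*(g + 2)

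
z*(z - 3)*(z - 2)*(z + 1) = z^4 - 4*z^3 + z^2 + 6*z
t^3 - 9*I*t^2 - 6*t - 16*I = (t - 8*I)*(t - 2*I)*(t + I)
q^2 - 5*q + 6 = (q - 3)*(q - 2)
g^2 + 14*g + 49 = (g + 7)^2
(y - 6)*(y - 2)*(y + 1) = y^3 - 7*y^2 + 4*y + 12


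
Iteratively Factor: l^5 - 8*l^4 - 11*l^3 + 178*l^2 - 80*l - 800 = (l - 4)*(l^4 - 4*l^3 - 27*l^2 + 70*l + 200) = (l - 5)*(l - 4)*(l^3 + l^2 - 22*l - 40) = (l - 5)*(l - 4)*(l + 4)*(l^2 - 3*l - 10) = (l - 5)^2*(l - 4)*(l + 4)*(l + 2)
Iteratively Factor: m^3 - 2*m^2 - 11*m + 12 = (m - 4)*(m^2 + 2*m - 3) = (m - 4)*(m + 3)*(m - 1)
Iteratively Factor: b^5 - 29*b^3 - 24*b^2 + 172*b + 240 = (b - 3)*(b^4 + 3*b^3 - 20*b^2 - 84*b - 80) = (b - 3)*(b + 2)*(b^3 + b^2 - 22*b - 40) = (b - 3)*(b + 2)^2*(b^2 - b - 20) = (b - 5)*(b - 3)*(b + 2)^2*(b + 4)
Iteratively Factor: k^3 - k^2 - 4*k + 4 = (k + 2)*(k^2 - 3*k + 2) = (k - 2)*(k + 2)*(k - 1)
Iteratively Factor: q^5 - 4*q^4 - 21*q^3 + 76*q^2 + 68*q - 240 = (q - 3)*(q^4 - q^3 - 24*q^2 + 4*q + 80) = (q - 3)*(q + 4)*(q^3 - 5*q^2 - 4*q + 20) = (q - 5)*(q - 3)*(q + 4)*(q^2 - 4) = (q - 5)*(q - 3)*(q + 2)*(q + 4)*(q - 2)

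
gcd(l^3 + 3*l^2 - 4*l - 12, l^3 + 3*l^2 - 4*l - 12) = l^3 + 3*l^2 - 4*l - 12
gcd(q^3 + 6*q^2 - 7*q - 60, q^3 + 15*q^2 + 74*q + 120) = q^2 + 9*q + 20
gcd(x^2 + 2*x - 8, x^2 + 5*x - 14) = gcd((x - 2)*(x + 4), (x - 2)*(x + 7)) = x - 2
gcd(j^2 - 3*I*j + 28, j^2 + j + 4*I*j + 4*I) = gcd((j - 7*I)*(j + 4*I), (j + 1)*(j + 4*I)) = j + 4*I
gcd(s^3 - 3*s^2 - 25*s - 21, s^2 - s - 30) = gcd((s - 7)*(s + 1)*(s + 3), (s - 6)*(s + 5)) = 1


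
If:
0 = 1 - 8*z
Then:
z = 1/8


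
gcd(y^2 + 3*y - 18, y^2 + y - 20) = 1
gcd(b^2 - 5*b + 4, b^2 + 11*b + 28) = 1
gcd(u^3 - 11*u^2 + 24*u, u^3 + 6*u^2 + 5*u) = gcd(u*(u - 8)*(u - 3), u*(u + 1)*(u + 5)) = u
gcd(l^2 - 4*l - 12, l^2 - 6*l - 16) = l + 2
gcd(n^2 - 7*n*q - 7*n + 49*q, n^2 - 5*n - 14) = n - 7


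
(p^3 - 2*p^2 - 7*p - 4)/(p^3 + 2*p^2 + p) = (p - 4)/p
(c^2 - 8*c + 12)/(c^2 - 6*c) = (c - 2)/c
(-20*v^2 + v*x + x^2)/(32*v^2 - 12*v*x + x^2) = (5*v + x)/(-8*v + x)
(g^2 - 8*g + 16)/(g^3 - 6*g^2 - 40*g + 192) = (g - 4)/(g^2 - 2*g - 48)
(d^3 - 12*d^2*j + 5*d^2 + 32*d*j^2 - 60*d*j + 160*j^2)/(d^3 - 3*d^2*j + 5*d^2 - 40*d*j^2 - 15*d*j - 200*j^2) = (d - 4*j)/(d + 5*j)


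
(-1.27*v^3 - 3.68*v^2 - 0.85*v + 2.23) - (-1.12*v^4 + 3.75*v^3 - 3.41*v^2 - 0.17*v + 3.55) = 1.12*v^4 - 5.02*v^3 - 0.27*v^2 - 0.68*v - 1.32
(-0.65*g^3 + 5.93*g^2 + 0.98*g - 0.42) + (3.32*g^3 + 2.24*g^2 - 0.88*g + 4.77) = 2.67*g^3 + 8.17*g^2 + 0.1*g + 4.35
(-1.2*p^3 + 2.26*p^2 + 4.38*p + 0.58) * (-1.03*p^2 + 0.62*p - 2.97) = 1.236*p^5 - 3.0718*p^4 + 0.453799999999999*p^3 - 4.594*p^2 - 12.649*p - 1.7226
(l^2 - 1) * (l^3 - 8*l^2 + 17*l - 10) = l^5 - 8*l^4 + 16*l^3 - 2*l^2 - 17*l + 10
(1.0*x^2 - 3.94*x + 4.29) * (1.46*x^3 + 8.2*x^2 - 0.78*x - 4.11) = 1.46*x^5 + 2.4476*x^4 - 26.8246*x^3 + 34.1412*x^2 + 12.8472*x - 17.6319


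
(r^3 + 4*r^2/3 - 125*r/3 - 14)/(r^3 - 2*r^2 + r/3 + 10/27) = 9*(r^2 + r - 42)/(9*r^2 - 21*r + 10)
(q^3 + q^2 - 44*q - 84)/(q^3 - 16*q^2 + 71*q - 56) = (q^2 + 8*q + 12)/(q^2 - 9*q + 8)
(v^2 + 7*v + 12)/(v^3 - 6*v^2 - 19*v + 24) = (v + 4)/(v^2 - 9*v + 8)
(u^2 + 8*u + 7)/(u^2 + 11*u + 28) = (u + 1)/(u + 4)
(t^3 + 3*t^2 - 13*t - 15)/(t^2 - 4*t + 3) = (t^2 + 6*t + 5)/(t - 1)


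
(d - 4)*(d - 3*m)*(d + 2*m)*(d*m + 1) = d^4*m - d^3*m^2 - 4*d^3*m + d^3 - 6*d^2*m^3 + 4*d^2*m^2 - d^2*m - 4*d^2 + 24*d*m^3 - 6*d*m^2 + 4*d*m + 24*m^2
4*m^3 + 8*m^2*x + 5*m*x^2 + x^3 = (m + x)*(2*m + x)^2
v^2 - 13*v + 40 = (v - 8)*(v - 5)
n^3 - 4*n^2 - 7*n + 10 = (n - 5)*(n - 1)*(n + 2)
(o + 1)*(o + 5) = o^2 + 6*o + 5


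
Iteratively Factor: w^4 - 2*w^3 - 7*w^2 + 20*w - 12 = (w - 1)*(w^3 - w^2 - 8*w + 12) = (w - 1)*(w + 3)*(w^2 - 4*w + 4) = (w - 2)*(w - 1)*(w + 3)*(w - 2)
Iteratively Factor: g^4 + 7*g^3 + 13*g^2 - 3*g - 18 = (g + 3)*(g^3 + 4*g^2 + g - 6) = (g + 2)*(g + 3)*(g^2 + 2*g - 3) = (g + 2)*(g + 3)^2*(g - 1)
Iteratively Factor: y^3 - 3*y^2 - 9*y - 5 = (y + 1)*(y^2 - 4*y - 5) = (y - 5)*(y + 1)*(y + 1)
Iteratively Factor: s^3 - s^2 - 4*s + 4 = (s - 1)*(s^2 - 4) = (s - 1)*(s + 2)*(s - 2)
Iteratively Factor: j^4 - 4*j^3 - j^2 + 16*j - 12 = (j - 1)*(j^3 - 3*j^2 - 4*j + 12) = (j - 3)*(j - 1)*(j^2 - 4) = (j - 3)*(j - 1)*(j + 2)*(j - 2)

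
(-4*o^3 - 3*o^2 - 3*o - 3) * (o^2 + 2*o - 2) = -4*o^5 - 11*o^4 - o^3 - 3*o^2 + 6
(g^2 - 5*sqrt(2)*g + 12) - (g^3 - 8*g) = -g^3 + g^2 - 5*sqrt(2)*g + 8*g + 12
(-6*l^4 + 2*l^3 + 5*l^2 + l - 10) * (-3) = 18*l^4 - 6*l^3 - 15*l^2 - 3*l + 30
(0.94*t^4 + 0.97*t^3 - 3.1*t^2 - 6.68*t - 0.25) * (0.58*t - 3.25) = 0.5452*t^5 - 2.4924*t^4 - 4.9505*t^3 + 6.2006*t^2 + 21.565*t + 0.8125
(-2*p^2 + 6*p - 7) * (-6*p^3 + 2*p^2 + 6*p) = 12*p^5 - 40*p^4 + 42*p^3 + 22*p^2 - 42*p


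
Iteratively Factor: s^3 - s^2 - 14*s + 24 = (s + 4)*(s^2 - 5*s + 6) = (s - 3)*(s + 4)*(s - 2)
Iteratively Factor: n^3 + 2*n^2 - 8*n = (n)*(n^2 + 2*n - 8) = n*(n - 2)*(n + 4)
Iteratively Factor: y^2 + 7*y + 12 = (y + 4)*(y + 3)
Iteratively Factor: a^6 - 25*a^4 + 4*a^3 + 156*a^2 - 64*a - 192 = (a - 4)*(a^5 + 4*a^4 - 9*a^3 - 32*a^2 + 28*a + 48) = (a - 4)*(a + 1)*(a^4 + 3*a^3 - 12*a^2 - 20*a + 48) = (a - 4)*(a - 2)*(a + 1)*(a^3 + 5*a^2 - 2*a - 24) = (a - 4)*(a - 2)^2*(a + 1)*(a^2 + 7*a + 12) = (a - 4)*(a - 2)^2*(a + 1)*(a + 3)*(a + 4)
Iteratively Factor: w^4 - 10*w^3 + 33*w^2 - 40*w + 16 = (w - 1)*(w^3 - 9*w^2 + 24*w - 16) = (w - 4)*(w - 1)*(w^2 - 5*w + 4) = (w - 4)*(w - 1)^2*(w - 4)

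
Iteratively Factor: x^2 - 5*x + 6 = (x - 3)*(x - 2)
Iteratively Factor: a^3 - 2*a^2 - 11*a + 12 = (a - 1)*(a^2 - a - 12) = (a - 4)*(a - 1)*(a + 3)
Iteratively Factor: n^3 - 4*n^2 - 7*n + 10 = (n - 1)*(n^2 - 3*n - 10) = (n - 5)*(n - 1)*(n + 2)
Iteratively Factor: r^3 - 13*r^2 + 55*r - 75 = (r - 5)*(r^2 - 8*r + 15) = (r - 5)^2*(r - 3)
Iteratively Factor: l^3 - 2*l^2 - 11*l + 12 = (l - 1)*(l^2 - l - 12) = (l - 4)*(l - 1)*(l + 3)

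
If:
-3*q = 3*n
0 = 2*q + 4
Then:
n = 2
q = -2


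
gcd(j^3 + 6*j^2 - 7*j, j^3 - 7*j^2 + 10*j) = j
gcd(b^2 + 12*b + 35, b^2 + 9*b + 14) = b + 7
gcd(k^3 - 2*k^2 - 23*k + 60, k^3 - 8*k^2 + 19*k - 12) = k^2 - 7*k + 12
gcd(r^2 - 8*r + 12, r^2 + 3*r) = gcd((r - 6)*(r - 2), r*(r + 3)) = 1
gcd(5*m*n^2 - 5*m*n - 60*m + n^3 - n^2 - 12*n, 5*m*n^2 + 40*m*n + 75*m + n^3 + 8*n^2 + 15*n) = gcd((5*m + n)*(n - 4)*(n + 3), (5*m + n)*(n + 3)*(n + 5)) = 5*m*n + 15*m + n^2 + 3*n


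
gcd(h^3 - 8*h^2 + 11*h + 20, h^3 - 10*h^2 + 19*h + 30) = h^2 - 4*h - 5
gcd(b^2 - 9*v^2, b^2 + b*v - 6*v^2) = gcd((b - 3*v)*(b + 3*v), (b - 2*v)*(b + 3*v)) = b + 3*v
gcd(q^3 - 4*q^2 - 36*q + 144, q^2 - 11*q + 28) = q - 4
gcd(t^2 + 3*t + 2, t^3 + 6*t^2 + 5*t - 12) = 1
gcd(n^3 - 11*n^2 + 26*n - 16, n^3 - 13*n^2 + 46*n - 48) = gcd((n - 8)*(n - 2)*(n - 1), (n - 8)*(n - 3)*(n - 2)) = n^2 - 10*n + 16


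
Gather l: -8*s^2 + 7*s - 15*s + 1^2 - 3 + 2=-8*s^2 - 8*s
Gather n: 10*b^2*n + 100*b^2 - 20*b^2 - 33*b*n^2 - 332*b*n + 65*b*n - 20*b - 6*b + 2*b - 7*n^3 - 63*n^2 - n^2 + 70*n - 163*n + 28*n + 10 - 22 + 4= 80*b^2 - 24*b - 7*n^3 + n^2*(-33*b - 64) + n*(10*b^2 - 267*b - 65) - 8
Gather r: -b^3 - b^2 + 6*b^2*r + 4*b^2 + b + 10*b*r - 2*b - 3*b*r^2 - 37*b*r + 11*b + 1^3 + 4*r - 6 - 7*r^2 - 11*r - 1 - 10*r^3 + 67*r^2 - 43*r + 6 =-b^3 + 3*b^2 + 10*b - 10*r^3 + r^2*(60 - 3*b) + r*(6*b^2 - 27*b - 50)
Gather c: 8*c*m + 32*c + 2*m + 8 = c*(8*m + 32) + 2*m + 8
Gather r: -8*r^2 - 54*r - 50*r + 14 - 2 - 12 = -8*r^2 - 104*r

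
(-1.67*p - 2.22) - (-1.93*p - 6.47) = 0.26*p + 4.25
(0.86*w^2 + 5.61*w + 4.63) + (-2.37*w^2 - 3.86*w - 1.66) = -1.51*w^2 + 1.75*w + 2.97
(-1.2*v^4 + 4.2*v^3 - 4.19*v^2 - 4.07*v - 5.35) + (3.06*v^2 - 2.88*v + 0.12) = -1.2*v^4 + 4.2*v^3 - 1.13*v^2 - 6.95*v - 5.23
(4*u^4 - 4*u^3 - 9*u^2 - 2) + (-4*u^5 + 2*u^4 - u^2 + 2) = -4*u^5 + 6*u^4 - 4*u^3 - 10*u^2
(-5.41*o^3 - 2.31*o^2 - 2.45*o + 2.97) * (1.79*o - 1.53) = -9.6839*o^4 + 4.1424*o^3 - 0.8512*o^2 + 9.0648*o - 4.5441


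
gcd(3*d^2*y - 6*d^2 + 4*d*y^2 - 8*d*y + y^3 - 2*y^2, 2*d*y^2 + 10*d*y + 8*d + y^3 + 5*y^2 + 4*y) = 1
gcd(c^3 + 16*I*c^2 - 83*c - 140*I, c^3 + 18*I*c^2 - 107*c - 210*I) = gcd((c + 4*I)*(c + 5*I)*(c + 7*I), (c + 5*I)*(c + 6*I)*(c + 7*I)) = c^2 + 12*I*c - 35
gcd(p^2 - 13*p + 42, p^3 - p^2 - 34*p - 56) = p - 7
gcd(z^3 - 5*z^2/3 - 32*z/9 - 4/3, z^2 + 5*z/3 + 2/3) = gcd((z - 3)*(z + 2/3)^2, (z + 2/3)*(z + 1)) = z + 2/3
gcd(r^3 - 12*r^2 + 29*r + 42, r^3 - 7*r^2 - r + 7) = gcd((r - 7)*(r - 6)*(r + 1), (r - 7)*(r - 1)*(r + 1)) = r^2 - 6*r - 7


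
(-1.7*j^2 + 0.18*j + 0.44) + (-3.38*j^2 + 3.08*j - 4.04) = -5.08*j^2 + 3.26*j - 3.6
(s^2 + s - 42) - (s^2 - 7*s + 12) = 8*s - 54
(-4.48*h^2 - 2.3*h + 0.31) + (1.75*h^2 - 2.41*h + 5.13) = -2.73*h^2 - 4.71*h + 5.44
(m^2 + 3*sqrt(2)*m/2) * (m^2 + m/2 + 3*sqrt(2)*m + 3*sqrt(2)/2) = m^4 + m^3/2 + 9*sqrt(2)*m^3/2 + 9*sqrt(2)*m^2/4 + 9*m^2 + 9*m/2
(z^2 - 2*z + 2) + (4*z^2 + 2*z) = 5*z^2 + 2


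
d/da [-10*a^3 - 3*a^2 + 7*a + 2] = -30*a^2 - 6*a + 7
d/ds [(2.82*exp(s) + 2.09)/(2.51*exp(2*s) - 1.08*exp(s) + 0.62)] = (-7.0782*exp(2*s) - 10.4918*exp(s) + 4.0056)*exp(s)/(6.3001*exp(4*s) - 5.4216*exp(3*s) + 4.2788*exp(2*s) - 1.3392*exp(s) + 0.3844)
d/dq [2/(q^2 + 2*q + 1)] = 4*(-q - 1)/(q^2 + 2*q + 1)^2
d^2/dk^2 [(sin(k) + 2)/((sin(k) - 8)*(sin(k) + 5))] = -(sin(k)^5 + 11*sin(k)^4 + 220*sin(k)^3 + 206*sin(k)^2 + 1156*sin(k) + 44)/((sin(k) - 8)^3*(sin(k) + 5)^3)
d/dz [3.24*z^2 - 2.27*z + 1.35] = 6.48*z - 2.27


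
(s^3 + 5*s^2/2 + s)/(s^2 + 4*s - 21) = s*(2*s^2 + 5*s + 2)/(2*(s^2 + 4*s - 21))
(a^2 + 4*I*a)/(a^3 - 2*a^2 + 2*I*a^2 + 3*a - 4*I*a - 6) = a*(a + 4*I)/(a^3 + 2*a^2*(-1 + I) + a*(3 - 4*I) - 6)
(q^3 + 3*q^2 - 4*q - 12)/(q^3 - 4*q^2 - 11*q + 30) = (q + 2)/(q - 5)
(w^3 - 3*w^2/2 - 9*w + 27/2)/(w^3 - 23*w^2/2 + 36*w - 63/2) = (w + 3)/(w - 7)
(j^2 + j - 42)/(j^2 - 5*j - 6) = (j + 7)/(j + 1)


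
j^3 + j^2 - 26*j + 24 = (j - 4)*(j - 1)*(j + 6)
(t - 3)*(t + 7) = t^2 + 4*t - 21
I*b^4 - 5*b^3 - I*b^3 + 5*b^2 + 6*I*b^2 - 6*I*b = b*(b - I)*(b + 6*I)*(I*b - I)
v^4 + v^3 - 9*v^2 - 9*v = v*(v - 3)*(v + 1)*(v + 3)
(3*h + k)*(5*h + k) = 15*h^2 + 8*h*k + k^2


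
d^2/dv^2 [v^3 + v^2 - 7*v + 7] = 6*v + 2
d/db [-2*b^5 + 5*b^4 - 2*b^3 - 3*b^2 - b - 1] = -10*b^4 + 20*b^3 - 6*b^2 - 6*b - 1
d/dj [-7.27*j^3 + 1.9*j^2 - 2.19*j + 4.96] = -21.81*j^2 + 3.8*j - 2.19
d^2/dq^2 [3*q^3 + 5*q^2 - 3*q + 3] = 18*q + 10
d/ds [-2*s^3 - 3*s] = -6*s^2 - 3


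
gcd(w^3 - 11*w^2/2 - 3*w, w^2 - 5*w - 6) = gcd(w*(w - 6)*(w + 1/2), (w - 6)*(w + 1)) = w - 6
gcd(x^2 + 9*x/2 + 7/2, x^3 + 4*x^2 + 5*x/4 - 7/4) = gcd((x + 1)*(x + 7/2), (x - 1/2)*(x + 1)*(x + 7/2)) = x^2 + 9*x/2 + 7/2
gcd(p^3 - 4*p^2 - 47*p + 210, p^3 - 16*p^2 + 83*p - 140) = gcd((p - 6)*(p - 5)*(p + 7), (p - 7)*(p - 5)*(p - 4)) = p - 5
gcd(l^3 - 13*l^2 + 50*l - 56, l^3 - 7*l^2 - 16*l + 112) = l^2 - 11*l + 28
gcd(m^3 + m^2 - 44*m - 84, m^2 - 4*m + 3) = 1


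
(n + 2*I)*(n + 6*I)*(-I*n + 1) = -I*n^3 + 9*n^2 + 20*I*n - 12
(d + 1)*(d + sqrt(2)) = d^2 + d + sqrt(2)*d + sqrt(2)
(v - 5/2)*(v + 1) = v^2 - 3*v/2 - 5/2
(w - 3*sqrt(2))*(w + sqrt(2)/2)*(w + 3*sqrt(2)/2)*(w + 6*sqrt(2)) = w^4 + 5*sqrt(2)*w^3 - 45*w^2/2 - 135*sqrt(2)*w/2 - 54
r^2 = r^2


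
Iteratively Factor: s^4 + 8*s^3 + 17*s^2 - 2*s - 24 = (s + 2)*(s^3 + 6*s^2 + 5*s - 12) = (s + 2)*(s + 4)*(s^2 + 2*s - 3) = (s - 1)*(s + 2)*(s + 4)*(s + 3)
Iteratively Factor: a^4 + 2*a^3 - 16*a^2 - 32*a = (a + 2)*(a^3 - 16*a) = a*(a + 2)*(a^2 - 16) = a*(a - 4)*(a + 2)*(a + 4)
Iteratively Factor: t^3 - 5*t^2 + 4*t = (t)*(t^2 - 5*t + 4) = t*(t - 1)*(t - 4)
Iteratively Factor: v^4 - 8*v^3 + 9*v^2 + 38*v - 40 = (v - 5)*(v^3 - 3*v^2 - 6*v + 8) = (v - 5)*(v - 4)*(v^2 + v - 2) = (v - 5)*(v - 4)*(v - 1)*(v + 2)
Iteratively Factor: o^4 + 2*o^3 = (o)*(o^3 + 2*o^2) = o*(o + 2)*(o^2) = o^2*(o + 2)*(o)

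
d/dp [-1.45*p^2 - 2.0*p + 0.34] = -2.9*p - 2.0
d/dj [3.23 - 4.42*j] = -4.42000000000000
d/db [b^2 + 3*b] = 2*b + 3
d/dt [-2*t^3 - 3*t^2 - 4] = 6*t*(-t - 1)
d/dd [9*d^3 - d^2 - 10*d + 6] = 27*d^2 - 2*d - 10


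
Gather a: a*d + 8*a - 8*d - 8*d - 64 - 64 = a*(d + 8) - 16*d - 128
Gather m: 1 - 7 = -6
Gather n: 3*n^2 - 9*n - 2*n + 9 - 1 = 3*n^2 - 11*n + 8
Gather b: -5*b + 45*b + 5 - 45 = 40*b - 40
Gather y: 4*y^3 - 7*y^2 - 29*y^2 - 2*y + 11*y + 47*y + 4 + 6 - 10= 4*y^3 - 36*y^2 + 56*y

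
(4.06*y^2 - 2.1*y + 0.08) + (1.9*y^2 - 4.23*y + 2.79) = 5.96*y^2 - 6.33*y + 2.87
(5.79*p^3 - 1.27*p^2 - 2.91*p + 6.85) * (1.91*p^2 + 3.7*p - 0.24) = 11.0589*p^5 + 18.9973*p^4 - 11.6467*p^3 + 2.6213*p^2 + 26.0434*p - 1.644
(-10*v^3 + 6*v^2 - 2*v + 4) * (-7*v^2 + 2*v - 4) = 70*v^5 - 62*v^4 + 66*v^3 - 56*v^2 + 16*v - 16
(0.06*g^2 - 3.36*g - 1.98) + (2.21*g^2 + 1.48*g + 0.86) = 2.27*g^2 - 1.88*g - 1.12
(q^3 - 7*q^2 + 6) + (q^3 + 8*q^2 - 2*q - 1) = 2*q^3 + q^2 - 2*q + 5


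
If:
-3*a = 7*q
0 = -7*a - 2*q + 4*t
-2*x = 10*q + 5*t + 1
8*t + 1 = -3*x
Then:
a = 28/403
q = -12/403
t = 43/403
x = -249/403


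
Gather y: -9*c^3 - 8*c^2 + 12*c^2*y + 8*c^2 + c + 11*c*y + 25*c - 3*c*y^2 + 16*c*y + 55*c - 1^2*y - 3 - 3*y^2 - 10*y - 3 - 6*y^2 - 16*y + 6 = -9*c^3 + 81*c + y^2*(-3*c - 9) + y*(12*c^2 + 27*c - 27)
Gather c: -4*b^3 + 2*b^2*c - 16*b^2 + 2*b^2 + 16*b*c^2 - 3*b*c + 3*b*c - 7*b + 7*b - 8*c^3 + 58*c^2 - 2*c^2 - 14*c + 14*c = -4*b^3 + 2*b^2*c - 14*b^2 - 8*c^3 + c^2*(16*b + 56)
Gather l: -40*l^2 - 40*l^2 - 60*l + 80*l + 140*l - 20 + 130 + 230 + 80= -80*l^2 + 160*l + 420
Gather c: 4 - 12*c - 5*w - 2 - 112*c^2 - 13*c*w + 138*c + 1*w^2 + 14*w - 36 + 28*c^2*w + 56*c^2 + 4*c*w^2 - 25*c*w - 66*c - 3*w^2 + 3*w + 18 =c^2*(28*w - 56) + c*(4*w^2 - 38*w + 60) - 2*w^2 + 12*w - 16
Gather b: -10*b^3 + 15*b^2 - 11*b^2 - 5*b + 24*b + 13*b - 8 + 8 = -10*b^3 + 4*b^2 + 32*b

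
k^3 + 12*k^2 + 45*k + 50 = (k + 2)*(k + 5)^2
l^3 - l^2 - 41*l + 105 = (l - 5)*(l - 3)*(l + 7)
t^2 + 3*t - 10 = (t - 2)*(t + 5)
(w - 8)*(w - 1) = w^2 - 9*w + 8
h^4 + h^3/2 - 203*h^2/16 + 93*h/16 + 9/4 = (h - 3)*(h - 3/4)*(h + 1/4)*(h + 4)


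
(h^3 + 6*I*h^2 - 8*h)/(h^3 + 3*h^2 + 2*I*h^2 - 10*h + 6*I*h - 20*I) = h*(h + 4*I)/(h^2 + 3*h - 10)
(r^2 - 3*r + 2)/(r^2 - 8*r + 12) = (r - 1)/(r - 6)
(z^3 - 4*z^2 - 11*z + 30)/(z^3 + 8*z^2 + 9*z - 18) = (z^2 - 7*z + 10)/(z^2 + 5*z - 6)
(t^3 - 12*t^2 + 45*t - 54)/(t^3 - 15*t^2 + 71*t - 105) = (t^2 - 9*t + 18)/(t^2 - 12*t + 35)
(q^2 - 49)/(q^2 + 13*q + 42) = (q - 7)/(q + 6)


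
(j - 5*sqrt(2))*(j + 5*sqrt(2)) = j^2 - 50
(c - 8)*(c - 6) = c^2 - 14*c + 48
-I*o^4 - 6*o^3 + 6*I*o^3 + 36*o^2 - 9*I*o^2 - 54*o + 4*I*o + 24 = (o - 4)*(o - 1)*(o - 6*I)*(-I*o + I)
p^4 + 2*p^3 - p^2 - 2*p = p*(p - 1)*(p + 1)*(p + 2)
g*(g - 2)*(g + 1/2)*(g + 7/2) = g^4 + 2*g^3 - 25*g^2/4 - 7*g/2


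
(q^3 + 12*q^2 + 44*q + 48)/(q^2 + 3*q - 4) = (q^2 + 8*q + 12)/(q - 1)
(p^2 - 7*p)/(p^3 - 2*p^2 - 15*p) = (7 - p)/(-p^2 + 2*p + 15)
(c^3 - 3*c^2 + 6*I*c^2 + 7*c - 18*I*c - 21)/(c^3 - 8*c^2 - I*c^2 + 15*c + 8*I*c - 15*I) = (c + 7*I)/(c - 5)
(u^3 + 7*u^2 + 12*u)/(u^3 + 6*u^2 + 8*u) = (u + 3)/(u + 2)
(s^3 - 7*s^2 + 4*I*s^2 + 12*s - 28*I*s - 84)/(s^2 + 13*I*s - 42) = (s^2 - s*(7 + 2*I) + 14*I)/(s + 7*I)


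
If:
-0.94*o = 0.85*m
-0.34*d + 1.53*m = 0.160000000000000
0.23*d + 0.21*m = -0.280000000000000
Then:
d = -1.09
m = -0.14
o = 0.12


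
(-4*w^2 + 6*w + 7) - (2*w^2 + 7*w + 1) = -6*w^2 - w + 6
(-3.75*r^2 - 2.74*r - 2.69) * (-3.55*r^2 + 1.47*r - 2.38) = 13.3125*r^4 + 4.2145*r^3 + 14.4467*r^2 + 2.5669*r + 6.4022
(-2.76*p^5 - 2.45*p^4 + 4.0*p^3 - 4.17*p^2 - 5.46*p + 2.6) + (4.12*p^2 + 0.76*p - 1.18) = -2.76*p^5 - 2.45*p^4 + 4.0*p^3 - 0.0499999999999998*p^2 - 4.7*p + 1.42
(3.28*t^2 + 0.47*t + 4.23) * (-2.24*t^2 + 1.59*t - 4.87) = -7.3472*t^4 + 4.1624*t^3 - 24.7015*t^2 + 4.4368*t - 20.6001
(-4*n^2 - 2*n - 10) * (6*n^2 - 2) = -24*n^4 - 12*n^3 - 52*n^2 + 4*n + 20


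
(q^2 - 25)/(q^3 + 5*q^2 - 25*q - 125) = 1/(q + 5)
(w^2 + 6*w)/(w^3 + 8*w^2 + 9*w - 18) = w/(w^2 + 2*w - 3)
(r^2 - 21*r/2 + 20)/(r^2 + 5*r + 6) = (r^2 - 21*r/2 + 20)/(r^2 + 5*r + 6)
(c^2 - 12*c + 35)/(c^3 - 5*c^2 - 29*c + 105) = (c - 5)/(c^2 + 2*c - 15)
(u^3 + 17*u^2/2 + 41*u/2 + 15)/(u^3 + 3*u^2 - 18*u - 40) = (u + 3/2)/(u - 4)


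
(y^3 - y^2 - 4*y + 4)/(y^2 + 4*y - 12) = (y^2 + y - 2)/(y + 6)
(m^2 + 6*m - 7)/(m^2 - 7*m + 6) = (m + 7)/(m - 6)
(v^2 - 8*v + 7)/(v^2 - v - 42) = (v - 1)/(v + 6)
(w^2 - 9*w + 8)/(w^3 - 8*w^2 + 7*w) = (w - 8)/(w*(w - 7))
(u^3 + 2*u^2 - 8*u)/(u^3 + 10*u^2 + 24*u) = (u - 2)/(u + 6)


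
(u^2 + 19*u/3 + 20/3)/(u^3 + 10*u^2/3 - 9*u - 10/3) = (3*u + 4)/(3*u^2 - 5*u - 2)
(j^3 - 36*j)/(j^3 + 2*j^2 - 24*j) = (j - 6)/(j - 4)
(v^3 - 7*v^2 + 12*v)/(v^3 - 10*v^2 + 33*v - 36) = v/(v - 3)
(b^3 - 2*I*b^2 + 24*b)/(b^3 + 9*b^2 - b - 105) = b*(b^2 - 2*I*b + 24)/(b^3 + 9*b^2 - b - 105)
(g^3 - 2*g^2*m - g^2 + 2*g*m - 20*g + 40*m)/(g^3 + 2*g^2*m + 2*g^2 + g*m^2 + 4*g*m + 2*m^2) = (g^3 - 2*g^2*m - g^2 + 2*g*m - 20*g + 40*m)/(g^3 + 2*g^2*m + 2*g^2 + g*m^2 + 4*g*m + 2*m^2)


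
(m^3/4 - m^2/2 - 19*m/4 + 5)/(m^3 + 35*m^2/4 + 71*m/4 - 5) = (m^2 - 6*m + 5)/(4*m^2 + 19*m - 5)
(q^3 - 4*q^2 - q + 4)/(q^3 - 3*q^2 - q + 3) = (q - 4)/(q - 3)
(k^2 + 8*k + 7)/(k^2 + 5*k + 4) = (k + 7)/(k + 4)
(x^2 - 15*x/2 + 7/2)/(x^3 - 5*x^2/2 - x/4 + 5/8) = 4*(x - 7)/(4*x^2 - 8*x - 5)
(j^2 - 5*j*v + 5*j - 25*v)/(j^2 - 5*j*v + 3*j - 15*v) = (j + 5)/(j + 3)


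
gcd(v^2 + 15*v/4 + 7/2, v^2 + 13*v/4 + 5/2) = v + 2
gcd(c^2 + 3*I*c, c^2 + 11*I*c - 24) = c + 3*I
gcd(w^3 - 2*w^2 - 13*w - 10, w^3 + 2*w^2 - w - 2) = w^2 + 3*w + 2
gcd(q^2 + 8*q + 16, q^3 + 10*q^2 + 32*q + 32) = q^2 + 8*q + 16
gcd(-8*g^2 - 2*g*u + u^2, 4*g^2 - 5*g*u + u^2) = -4*g + u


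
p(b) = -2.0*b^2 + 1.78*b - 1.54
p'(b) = 1.78 - 4.0*b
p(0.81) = -1.41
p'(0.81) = -1.46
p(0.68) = -1.25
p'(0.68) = -0.94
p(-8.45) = -159.39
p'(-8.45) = 35.58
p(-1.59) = -9.43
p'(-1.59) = 8.14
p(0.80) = -1.40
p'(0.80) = -1.42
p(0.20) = -1.26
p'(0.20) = 0.98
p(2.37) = -8.56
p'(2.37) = -7.70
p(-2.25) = -15.67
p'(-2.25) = 10.78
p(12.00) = -268.18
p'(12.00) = -46.22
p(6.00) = -62.86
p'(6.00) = -22.22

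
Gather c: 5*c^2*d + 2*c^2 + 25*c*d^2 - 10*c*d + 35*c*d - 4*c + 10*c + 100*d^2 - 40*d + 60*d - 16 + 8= c^2*(5*d + 2) + c*(25*d^2 + 25*d + 6) + 100*d^2 + 20*d - 8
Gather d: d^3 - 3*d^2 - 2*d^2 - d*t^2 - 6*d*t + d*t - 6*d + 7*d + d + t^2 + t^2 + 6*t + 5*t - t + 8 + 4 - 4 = d^3 - 5*d^2 + d*(-t^2 - 5*t + 2) + 2*t^2 + 10*t + 8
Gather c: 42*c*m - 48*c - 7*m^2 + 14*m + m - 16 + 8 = c*(42*m - 48) - 7*m^2 + 15*m - 8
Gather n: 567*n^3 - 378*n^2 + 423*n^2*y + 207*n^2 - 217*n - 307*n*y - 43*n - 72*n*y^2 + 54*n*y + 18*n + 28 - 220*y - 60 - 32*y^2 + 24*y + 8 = 567*n^3 + n^2*(423*y - 171) + n*(-72*y^2 - 253*y - 242) - 32*y^2 - 196*y - 24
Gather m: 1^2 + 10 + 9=20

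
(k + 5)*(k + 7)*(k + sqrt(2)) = k^3 + sqrt(2)*k^2 + 12*k^2 + 12*sqrt(2)*k + 35*k + 35*sqrt(2)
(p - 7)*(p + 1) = p^2 - 6*p - 7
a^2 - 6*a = a*(a - 6)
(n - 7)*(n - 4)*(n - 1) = n^3 - 12*n^2 + 39*n - 28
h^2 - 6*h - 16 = (h - 8)*(h + 2)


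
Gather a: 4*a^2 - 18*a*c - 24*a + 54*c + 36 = 4*a^2 + a*(-18*c - 24) + 54*c + 36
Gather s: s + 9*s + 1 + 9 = 10*s + 10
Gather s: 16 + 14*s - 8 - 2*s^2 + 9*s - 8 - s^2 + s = -3*s^2 + 24*s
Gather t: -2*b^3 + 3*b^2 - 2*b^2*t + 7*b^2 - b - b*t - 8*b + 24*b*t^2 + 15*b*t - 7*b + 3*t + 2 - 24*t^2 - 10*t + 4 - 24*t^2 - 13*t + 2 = -2*b^3 + 10*b^2 - 16*b + t^2*(24*b - 48) + t*(-2*b^2 + 14*b - 20) + 8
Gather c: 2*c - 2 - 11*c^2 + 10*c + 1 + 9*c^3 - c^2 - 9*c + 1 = 9*c^3 - 12*c^2 + 3*c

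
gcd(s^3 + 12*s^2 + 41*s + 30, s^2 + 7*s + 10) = s + 5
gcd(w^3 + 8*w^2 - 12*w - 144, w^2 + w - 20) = w - 4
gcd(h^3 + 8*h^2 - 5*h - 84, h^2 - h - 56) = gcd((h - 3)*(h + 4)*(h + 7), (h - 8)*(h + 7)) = h + 7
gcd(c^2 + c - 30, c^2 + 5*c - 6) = c + 6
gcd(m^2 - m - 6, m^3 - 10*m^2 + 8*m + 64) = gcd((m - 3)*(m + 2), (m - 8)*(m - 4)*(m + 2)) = m + 2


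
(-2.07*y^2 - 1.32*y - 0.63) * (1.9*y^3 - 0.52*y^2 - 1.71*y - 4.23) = -3.933*y^5 - 1.4316*y^4 + 3.0291*y^3 + 11.3409*y^2 + 6.6609*y + 2.6649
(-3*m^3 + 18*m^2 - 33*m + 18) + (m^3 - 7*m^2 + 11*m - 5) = -2*m^3 + 11*m^2 - 22*m + 13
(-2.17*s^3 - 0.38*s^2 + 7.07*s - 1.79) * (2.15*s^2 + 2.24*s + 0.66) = -4.6655*s^5 - 5.6778*s^4 + 12.9171*s^3 + 11.7375*s^2 + 0.6566*s - 1.1814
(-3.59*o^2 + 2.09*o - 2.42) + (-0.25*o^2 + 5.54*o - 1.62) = -3.84*o^2 + 7.63*o - 4.04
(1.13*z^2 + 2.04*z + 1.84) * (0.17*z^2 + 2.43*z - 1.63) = 0.1921*z^4 + 3.0927*z^3 + 3.4281*z^2 + 1.146*z - 2.9992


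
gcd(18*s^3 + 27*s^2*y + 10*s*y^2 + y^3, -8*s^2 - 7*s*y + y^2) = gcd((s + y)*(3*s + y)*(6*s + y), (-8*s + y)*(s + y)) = s + y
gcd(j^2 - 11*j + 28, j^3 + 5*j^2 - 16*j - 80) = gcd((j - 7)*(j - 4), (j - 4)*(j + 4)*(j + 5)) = j - 4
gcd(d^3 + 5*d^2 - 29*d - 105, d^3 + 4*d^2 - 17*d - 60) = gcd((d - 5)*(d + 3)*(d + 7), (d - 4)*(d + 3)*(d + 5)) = d + 3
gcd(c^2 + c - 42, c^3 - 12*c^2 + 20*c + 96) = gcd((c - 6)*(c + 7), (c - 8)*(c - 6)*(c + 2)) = c - 6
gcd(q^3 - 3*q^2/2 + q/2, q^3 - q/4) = q^2 - q/2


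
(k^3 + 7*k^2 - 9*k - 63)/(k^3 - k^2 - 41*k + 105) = (k + 3)/(k - 5)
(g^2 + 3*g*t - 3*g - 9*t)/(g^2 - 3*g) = (g + 3*t)/g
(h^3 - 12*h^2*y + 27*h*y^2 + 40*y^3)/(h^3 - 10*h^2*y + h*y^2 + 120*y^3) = (h + y)/(h + 3*y)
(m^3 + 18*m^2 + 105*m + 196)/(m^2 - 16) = (m^2 + 14*m + 49)/(m - 4)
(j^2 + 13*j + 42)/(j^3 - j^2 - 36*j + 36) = (j + 7)/(j^2 - 7*j + 6)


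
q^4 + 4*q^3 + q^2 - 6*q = q*(q - 1)*(q + 2)*(q + 3)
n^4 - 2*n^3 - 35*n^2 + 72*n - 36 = (n - 6)*(n - 1)^2*(n + 6)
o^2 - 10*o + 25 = (o - 5)^2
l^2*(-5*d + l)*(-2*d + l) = 10*d^2*l^2 - 7*d*l^3 + l^4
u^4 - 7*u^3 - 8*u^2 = u^2*(u - 8)*(u + 1)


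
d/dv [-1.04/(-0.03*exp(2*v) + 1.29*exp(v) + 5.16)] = (1.3416 - 0.0624*exp(v))*exp(v)/(-0.03*exp(2*v) + 1.29*exp(v) + 5.16)^2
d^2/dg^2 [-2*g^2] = -4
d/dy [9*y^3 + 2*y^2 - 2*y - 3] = 27*y^2 + 4*y - 2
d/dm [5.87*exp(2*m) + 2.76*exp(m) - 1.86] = (11.74*exp(m) + 2.76)*exp(m)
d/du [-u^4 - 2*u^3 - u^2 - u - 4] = -4*u^3 - 6*u^2 - 2*u - 1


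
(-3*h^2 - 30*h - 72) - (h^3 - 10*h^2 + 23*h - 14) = -h^3 + 7*h^2 - 53*h - 58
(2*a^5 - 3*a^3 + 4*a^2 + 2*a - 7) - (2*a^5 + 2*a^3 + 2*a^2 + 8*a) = -5*a^3 + 2*a^2 - 6*a - 7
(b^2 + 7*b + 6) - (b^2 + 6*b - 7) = b + 13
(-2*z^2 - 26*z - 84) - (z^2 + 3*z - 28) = -3*z^2 - 29*z - 56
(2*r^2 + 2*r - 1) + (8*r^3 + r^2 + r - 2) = 8*r^3 + 3*r^2 + 3*r - 3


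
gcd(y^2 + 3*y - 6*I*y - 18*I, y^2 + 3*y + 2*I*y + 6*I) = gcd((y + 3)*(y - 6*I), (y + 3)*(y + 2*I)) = y + 3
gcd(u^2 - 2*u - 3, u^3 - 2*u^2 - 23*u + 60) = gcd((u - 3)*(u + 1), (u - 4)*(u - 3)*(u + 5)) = u - 3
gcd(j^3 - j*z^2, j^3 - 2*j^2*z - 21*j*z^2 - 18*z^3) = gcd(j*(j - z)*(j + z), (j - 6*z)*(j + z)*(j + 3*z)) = j + z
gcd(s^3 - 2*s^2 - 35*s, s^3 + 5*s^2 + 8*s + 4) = 1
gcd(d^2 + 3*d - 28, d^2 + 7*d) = d + 7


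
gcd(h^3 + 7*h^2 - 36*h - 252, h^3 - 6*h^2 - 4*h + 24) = h - 6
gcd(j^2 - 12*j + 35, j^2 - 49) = j - 7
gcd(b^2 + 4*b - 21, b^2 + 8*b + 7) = b + 7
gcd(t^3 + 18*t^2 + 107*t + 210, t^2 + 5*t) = t + 5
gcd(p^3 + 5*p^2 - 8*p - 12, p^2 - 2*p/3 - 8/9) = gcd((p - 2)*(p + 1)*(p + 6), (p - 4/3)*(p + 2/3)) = 1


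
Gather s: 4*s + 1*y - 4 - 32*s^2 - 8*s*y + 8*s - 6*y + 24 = -32*s^2 + s*(12 - 8*y) - 5*y + 20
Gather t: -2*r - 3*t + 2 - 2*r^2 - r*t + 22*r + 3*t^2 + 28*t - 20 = -2*r^2 + 20*r + 3*t^2 + t*(25 - r) - 18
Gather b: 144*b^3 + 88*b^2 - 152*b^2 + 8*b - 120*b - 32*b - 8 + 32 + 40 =144*b^3 - 64*b^2 - 144*b + 64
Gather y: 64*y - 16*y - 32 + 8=48*y - 24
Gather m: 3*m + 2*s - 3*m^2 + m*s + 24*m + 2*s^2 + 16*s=-3*m^2 + m*(s + 27) + 2*s^2 + 18*s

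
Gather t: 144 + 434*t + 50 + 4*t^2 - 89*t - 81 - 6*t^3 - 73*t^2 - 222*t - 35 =-6*t^3 - 69*t^2 + 123*t + 78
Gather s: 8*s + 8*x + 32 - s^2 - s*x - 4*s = -s^2 + s*(4 - x) + 8*x + 32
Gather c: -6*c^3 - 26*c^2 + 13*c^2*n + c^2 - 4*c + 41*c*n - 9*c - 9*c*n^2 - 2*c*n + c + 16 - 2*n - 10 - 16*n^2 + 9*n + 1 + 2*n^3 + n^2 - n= -6*c^3 + c^2*(13*n - 25) + c*(-9*n^2 + 39*n - 12) + 2*n^3 - 15*n^2 + 6*n + 7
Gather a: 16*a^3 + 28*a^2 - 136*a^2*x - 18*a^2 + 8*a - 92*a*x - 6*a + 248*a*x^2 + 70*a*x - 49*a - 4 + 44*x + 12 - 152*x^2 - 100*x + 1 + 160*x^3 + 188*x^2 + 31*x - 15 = 16*a^3 + a^2*(10 - 136*x) + a*(248*x^2 - 22*x - 47) + 160*x^3 + 36*x^2 - 25*x - 6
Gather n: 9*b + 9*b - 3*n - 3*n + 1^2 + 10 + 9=18*b - 6*n + 20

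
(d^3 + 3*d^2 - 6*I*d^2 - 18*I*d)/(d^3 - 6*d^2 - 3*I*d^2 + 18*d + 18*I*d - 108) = d*(d + 3)/(d^2 + 3*d*(-2 + I) - 18*I)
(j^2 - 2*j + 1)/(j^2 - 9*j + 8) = (j - 1)/(j - 8)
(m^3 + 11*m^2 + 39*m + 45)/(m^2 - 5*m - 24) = (m^2 + 8*m + 15)/(m - 8)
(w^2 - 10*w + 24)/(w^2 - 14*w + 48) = (w - 4)/(w - 8)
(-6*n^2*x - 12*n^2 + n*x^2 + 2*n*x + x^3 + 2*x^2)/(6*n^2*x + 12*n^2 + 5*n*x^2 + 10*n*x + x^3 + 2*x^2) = (-2*n + x)/(2*n + x)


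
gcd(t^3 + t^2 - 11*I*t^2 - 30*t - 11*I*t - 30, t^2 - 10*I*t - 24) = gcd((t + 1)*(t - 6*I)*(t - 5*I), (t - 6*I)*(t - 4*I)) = t - 6*I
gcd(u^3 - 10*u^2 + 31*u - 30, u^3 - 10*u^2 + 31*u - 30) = u^3 - 10*u^2 + 31*u - 30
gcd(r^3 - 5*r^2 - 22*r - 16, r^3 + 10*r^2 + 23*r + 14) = r^2 + 3*r + 2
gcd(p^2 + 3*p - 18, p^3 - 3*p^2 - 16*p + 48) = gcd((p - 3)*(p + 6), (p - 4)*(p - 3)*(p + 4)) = p - 3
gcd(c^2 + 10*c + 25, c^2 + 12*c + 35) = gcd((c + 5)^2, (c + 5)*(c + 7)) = c + 5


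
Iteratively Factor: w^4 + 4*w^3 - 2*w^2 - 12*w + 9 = (w + 3)*(w^3 + w^2 - 5*w + 3) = (w - 1)*(w + 3)*(w^2 + 2*w - 3) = (w - 1)^2*(w + 3)*(w + 3)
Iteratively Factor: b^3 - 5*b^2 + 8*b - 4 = (b - 2)*(b^2 - 3*b + 2) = (b - 2)*(b - 1)*(b - 2)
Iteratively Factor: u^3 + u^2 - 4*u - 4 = (u + 1)*(u^2 - 4) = (u + 1)*(u + 2)*(u - 2)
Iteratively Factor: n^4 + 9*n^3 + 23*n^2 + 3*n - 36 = (n + 3)*(n^3 + 6*n^2 + 5*n - 12) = (n + 3)*(n + 4)*(n^2 + 2*n - 3) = (n - 1)*(n + 3)*(n + 4)*(n + 3)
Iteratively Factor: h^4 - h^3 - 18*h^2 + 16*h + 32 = (h + 4)*(h^3 - 5*h^2 + 2*h + 8) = (h - 4)*(h + 4)*(h^2 - h - 2) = (h - 4)*(h + 1)*(h + 4)*(h - 2)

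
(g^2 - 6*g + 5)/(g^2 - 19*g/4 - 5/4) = 4*(g - 1)/(4*g + 1)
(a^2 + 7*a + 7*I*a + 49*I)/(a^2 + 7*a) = (a + 7*I)/a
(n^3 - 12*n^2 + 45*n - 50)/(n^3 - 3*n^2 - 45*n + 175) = (n - 2)/(n + 7)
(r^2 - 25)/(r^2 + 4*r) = (r^2 - 25)/(r*(r + 4))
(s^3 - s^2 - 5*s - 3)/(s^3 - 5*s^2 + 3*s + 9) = (s + 1)/(s - 3)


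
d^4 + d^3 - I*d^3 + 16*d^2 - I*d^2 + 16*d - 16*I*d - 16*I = (d + 1)*(d - 4*I)*(d - I)*(d + 4*I)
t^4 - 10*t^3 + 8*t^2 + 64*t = t*(t - 8)*(t - 4)*(t + 2)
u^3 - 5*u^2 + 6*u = u*(u - 3)*(u - 2)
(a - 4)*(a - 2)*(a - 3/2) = a^3 - 15*a^2/2 + 17*a - 12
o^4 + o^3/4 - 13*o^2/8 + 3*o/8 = o*(o - 1)*(o - 1/4)*(o + 3/2)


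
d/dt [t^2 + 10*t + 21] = 2*t + 10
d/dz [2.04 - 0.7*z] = -0.700000000000000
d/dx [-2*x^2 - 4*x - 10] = -4*x - 4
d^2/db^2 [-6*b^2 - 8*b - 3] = -12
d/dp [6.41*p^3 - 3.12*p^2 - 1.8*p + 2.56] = 19.23*p^2 - 6.24*p - 1.8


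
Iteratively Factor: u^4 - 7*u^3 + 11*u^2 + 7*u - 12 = (u - 3)*(u^3 - 4*u^2 - u + 4) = (u - 3)*(u + 1)*(u^2 - 5*u + 4) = (u - 4)*(u - 3)*(u + 1)*(u - 1)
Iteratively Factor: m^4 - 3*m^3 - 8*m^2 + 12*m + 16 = (m - 2)*(m^3 - m^2 - 10*m - 8) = (m - 4)*(m - 2)*(m^2 + 3*m + 2) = (m - 4)*(m - 2)*(m + 2)*(m + 1)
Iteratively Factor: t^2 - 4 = (t + 2)*(t - 2)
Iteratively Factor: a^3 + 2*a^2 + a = (a + 1)*(a^2 + a) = (a + 1)^2*(a)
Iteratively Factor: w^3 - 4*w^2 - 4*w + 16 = (w - 2)*(w^2 - 2*w - 8) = (w - 4)*(w - 2)*(w + 2)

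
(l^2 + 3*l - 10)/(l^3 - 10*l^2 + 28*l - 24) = (l + 5)/(l^2 - 8*l + 12)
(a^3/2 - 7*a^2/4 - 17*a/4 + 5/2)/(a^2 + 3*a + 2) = (2*a^2 - 11*a + 5)/(4*(a + 1))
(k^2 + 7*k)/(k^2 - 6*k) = (k + 7)/(k - 6)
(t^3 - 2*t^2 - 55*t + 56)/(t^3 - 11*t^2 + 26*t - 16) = (t + 7)/(t - 2)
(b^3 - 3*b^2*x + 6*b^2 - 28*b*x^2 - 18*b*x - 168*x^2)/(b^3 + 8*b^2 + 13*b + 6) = (b^2 - 3*b*x - 28*x^2)/(b^2 + 2*b + 1)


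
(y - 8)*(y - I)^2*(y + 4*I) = y^4 - 8*y^3 + 2*I*y^3 + 7*y^2 - 16*I*y^2 - 56*y - 4*I*y + 32*I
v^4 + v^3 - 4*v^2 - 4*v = v*(v - 2)*(v + 1)*(v + 2)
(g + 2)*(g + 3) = g^2 + 5*g + 6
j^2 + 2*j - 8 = (j - 2)*(j + 4)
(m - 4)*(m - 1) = m^2 - 5*m + 4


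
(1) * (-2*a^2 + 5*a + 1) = -2*a^2 + 5*a + 1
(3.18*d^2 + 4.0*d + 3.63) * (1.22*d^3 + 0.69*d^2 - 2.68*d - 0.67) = 3.8796*d^5 + 7.0742*d^4 - 1.3338*d^3 - 10.3459*d^2 - 12.4084*d - 2.4321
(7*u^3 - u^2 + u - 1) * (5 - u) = -7*u^4 + 36*u^3 - 6*u^2 + 6*u - 5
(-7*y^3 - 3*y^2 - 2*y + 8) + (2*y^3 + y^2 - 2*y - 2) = -5*y^3 - 2*y^2 - 4*y + 6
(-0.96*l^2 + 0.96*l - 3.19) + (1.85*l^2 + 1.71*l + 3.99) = 0.89*l^2 + 2.67*l + 0.8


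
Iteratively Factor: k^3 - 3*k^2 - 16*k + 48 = (k - 3)*(k^2 - 16) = (k - 4)*(k - 3)*(k + 4)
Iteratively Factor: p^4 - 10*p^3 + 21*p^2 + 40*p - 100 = (p - 5)*(p^3 - 5*p^2 - 4*p + 20) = (p - 5)*(p - 2)*(p^2 - 3*p - 10) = (p - 5)^2*(p - 2)*(p + 2)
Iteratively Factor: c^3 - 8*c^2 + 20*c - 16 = (c - 2)*(c^2 - 6*c + 8) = (c - 2)^2*(c - 4)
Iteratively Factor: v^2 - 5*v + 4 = (v - 4)*(v - 1)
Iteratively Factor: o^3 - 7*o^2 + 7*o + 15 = (o + 1)*(o^2 - 8*o + 15) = (o - 3)*(o + 1)*(o - 5)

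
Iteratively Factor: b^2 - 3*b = (b)*(b - 3)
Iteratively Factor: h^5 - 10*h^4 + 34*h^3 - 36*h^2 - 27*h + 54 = (h - 3)*(h^4 - 7*h^3 + 13*h^2 + 3*h - 18) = (h - 3)^2*(h^3 - 4*h^2 + h + 6) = (h - 3)^3*(h^2 - h - 2) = (h - 3)^3*(h - 2)*(h + 1)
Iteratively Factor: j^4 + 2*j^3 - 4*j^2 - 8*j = (j + 2)*(j^3 - 4*j) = j*(j + 2)*(j^2 - 4) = j*(j + 2)^2*(j - 2)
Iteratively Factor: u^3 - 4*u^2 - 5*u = (u)*(u^2 - 4*u - 5) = u*(u + 1)*(u - 5)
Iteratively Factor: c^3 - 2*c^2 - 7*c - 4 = (c + 1)*(c^2 - 3*c - 4) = (c + 1)^2*(c - 4)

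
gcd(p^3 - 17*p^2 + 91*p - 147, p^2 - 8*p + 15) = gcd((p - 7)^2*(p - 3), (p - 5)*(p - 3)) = p - 3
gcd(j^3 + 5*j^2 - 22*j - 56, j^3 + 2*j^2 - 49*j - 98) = j^2 + 9*j + 14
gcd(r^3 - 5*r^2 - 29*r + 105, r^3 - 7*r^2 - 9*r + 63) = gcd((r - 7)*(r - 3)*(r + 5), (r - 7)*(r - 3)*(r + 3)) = r^2 - 10*r + 21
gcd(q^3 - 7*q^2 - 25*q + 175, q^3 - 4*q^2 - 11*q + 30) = q - 5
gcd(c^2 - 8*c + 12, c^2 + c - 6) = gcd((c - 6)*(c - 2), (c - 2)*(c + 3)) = c - 2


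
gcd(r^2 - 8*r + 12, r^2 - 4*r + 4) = r - 2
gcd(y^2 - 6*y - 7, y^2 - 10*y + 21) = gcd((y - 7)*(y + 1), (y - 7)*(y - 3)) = y - 7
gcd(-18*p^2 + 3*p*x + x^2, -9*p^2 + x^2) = -3*p + x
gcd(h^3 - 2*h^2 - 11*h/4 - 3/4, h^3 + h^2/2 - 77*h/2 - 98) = 1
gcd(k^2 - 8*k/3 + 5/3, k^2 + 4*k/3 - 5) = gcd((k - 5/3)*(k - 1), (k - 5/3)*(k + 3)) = k - 5/3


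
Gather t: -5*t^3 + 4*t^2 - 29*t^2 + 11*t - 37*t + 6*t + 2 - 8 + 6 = -5*t^3 - 25*t^2 - 20*t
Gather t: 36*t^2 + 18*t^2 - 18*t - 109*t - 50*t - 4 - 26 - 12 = 54*t^2 - 177*t - 42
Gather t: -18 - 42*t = -42*t - 18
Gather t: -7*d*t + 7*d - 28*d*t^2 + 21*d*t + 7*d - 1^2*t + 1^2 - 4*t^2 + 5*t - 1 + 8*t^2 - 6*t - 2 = 14*d + t^2*(4 - 28*d) + t*(14*d - 2) - 2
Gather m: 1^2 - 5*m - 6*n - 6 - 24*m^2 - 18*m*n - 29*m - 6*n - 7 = -24*m^2 + m*(-18*n - 34) - 12*n - 12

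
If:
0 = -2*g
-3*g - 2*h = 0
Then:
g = 0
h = 0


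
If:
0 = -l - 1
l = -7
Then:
No Solution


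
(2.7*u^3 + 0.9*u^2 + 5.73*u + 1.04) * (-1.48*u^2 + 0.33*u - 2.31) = -3.996*u^5 - 0.441*u^4 - 14.4204*u^3 - 1.7273*u^2 - 12.8931*u - 2.4024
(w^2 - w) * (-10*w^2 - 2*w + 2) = -10*w^4 + 8*w^3 + 4*w^2 - 2*w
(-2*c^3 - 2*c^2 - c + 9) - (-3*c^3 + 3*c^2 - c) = c^3 - 5*c^2 + 9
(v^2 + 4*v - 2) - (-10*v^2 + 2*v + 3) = 11*v^2 + 2*v - 5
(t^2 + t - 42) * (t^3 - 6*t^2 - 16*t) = t^5 - 5*t^4 - 64*t^3 + 236*t^2 + 672*t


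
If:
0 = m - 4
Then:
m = 4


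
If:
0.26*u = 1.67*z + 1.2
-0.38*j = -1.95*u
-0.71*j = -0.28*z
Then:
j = -0.29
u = -0.06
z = -0.73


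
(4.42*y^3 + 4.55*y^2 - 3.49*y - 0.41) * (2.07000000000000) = 9.1494*y^3 + 9.4185*y^2 - 7.2243*y - 0.8487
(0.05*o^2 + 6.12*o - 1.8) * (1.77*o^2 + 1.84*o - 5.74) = 0.0885*o^4 + 10.9244*o^3 + 7.7878*o^2 - 38.4408*o + 10.332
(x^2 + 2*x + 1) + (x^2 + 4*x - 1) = 2*x^2 + 6*x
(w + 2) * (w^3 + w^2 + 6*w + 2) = w^4 + 3*w^3 + 8*w^2 + 14*w + 4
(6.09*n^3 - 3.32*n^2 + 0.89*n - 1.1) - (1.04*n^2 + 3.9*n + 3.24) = 6.09*n^3 - 4.36*n^2 - 3.01*n - 4.34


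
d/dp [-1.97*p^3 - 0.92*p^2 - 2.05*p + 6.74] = -5.91*p^2 - 1.84*p - 2.05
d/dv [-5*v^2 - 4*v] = -10*v - 4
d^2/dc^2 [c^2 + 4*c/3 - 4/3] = 2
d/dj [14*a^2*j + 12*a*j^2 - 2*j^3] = 14*a^2 + 24*a*j - 6*j^2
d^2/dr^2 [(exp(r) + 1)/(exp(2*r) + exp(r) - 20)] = (exp(4*r) + 3*exp(3*r) + 123*exp(2*r) + 101*exp(r) + 420)*exp(r)/(exp(6*r) + 3*exp(5*r) - 57*exp(4*r) - 119*exp(3*r) + 1140*exp(2*r) + 1200*exp(r) - 8000)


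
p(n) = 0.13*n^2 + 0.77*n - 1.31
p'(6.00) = 2.33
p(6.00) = 7.99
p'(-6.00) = -0.79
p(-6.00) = -1.25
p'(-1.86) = 0.29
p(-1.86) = -2.29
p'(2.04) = 1.30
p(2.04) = 0.80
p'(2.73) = 1.48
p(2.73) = 1.76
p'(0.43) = 0.88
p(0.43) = -0.95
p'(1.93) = 1.27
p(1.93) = 0.66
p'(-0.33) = 0.68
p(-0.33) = -1.55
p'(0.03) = 0.78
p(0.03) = -1.29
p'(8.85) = 3.07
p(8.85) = 15.69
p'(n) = 0.26*n + 0.77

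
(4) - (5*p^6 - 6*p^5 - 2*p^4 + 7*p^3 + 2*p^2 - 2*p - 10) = -5*p^6 + 6*p^5 + 2*p^4 - 7*p^3 - 2*p^2 + 2*p + 14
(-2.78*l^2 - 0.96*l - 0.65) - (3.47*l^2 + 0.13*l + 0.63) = -6.25*l^2 - 1.09*l - 1.28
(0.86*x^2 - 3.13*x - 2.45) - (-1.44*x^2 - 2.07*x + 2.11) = 2.3*x^2 - 1.06*x - 4.56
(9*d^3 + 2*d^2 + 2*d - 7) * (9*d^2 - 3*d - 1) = 81*d^5 - 9*d^4 + 3*d^3 - 71*d^2 + 19*d + 7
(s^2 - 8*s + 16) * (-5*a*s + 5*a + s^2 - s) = -5*a*s^3 + 45*a*s^2 - 120*a*s + 80*a + s^4 - 9*s^3 + 24*s^2 - 16*s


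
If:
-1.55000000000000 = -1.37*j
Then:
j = 1.13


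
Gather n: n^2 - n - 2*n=n^2 - 3*n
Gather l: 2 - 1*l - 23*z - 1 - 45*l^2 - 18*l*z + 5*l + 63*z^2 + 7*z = -45*l^2 + l*(4 - 18*z) + 63*z^2 - 16*z + 1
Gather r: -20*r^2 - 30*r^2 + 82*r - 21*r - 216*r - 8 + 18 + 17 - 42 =-50*r^2 - 155*r - 15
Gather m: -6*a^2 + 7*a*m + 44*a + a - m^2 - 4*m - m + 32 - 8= -6*a^2 + 45*a - m^2 + m*(7*a - 5) + 24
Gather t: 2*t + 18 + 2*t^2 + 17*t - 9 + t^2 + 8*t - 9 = 3*t^2 + 27*t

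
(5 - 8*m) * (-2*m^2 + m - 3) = 16*m^3 - 18*m^2 + 29*m - 15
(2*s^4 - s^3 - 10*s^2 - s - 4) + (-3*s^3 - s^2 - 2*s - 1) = 2*s^4 - 4*s^3 - 11*s^2 - 3*s - 5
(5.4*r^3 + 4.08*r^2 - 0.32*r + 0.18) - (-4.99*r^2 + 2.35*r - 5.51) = 5.4*r^3 + 9.07*r^2 - 2.67*r + 5.69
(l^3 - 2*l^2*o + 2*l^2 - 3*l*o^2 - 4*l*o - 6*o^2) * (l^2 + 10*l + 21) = l^5 - 2*l^4*o + 12*l^4 - 3*l^3*o^2 - 24*l^3*o + 41*l^3 - 36*l^2*o^2 - 82*l^2*o + 42*l^2 - 123*l*o^2 - 84*l*o - 126*o^2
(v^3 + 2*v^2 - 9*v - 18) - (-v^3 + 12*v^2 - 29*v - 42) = 2*v^3 - 10*v^2 + 20*v + 24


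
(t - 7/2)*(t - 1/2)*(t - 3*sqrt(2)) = t^3 - 3*sqrt(2)*t^2 - 4*t^2 + 7*t/4 + 12*sqrt(2)*t - 21*sqrt(2)/4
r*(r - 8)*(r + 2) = r^3 - 6*r^2 - 16*r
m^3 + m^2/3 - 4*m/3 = m*(m - 1)*(m + 4/3)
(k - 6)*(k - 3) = k^2 - 9*k + 18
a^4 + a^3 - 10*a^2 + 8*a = a*(a - 2)*(a - 1)*(a + 4)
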